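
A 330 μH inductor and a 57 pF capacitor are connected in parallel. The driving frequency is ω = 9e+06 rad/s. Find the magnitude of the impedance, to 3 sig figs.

X_L = ωL = 2970 Ω
X_C = 1/(ωC) = 1950 Ω
Parallel: admittances add. Y = 1/(jωL) + jωC
Y = (0 + j0.000176) S
|Y| = 0.000176 S → |Z| = 1/|Y| = 5670 Ω, ∠Z = −∠Y = -90.0°

5670 Ω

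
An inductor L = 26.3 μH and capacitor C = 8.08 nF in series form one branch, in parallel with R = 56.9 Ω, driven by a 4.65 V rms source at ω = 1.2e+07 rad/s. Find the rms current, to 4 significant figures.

X_L = ωL = 315.6 Ω
X_C = 1/(ωC) = 10.31 Ω
Branch 1: Z₁ = R = 56.90 Ω
Branch 2 (series LC): Z₂ = j(X_L − X_C) = j305.3 Ω
Parallel: Z = Z₁Z₂/(Z₁+Z₂), |Z| = 55.94 Ω, ∠Z = 10.56°
I = V/|Z| = 4.65/55.94 = 83.13 mA

83.13 mA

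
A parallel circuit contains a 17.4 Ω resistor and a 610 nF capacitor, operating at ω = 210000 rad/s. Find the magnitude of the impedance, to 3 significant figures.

X_C = 1/(ωC) = 7.81 Ω
Parallel: admittances add. Y = 1/R + jωC
Y = (0.0575 + j0.128) S
|Y| = 0.140 S → |Z| = 1/|Y| = 7.12 Ω, ∠Z = −∠Y = -65.8°

7.12 Ω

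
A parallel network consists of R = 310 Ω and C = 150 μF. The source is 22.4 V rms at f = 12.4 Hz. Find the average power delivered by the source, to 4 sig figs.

ω = 2πf = 77.91 rad/s
X_C = 1/(ωC) = 85.57 Ω
Parallel: admittances add. Y = 1/R + jωC
Y = (0.003226 + j0.01169) S
|Y| = 0.01212 S → |Z| = 1/|Y| = 82.48 Ω, ∠Z = −∠Y = -74.57°
I = V/|Z| = 271.6 mA
P = VI cos φ = 22.4 × 0.2716 × cos(-74.57°) = 1.619 W

1.619 W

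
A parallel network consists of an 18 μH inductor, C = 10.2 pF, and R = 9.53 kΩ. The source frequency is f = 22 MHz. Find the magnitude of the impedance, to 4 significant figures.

ω = 2πf = 1.382e+08 rad/s
X_L = ωL = 2488 Ω
X_C = 1/(ωC) = 709.2 Ω
Parallel: admittances add. Y = 1/R + 1/(jωL) + jωC
Y = (0.0001049 + j0.001008) S
|Y| = 0.001013 S → |Z| = 1/|Y| = 986.7 Ω, ∠Z = −∠Y = -84.06°

986.7 Ω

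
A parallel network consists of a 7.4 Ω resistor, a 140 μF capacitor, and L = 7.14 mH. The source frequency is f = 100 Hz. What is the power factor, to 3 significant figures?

0.708

ω = 2πf = 628.3 rad/s
X_L = ωL = 4.49 Ω
X_C = 1/(ωC) = 11.4 Ω
Parallel: admittances add. Y = 1/R + 1/(jωL) + jωC
Y = (0.135 − j0.135) S
|Y| = 0.191 S → |Z| = 1/|Y| = 5.24 Ω, ∠Z = −∠Y = 45.0°
cos φ = cos(45.0°) = 0.708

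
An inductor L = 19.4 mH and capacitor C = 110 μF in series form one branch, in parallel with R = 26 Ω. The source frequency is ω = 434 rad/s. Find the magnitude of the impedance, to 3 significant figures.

X_L = ωL = 8.42 Ω
X_C = 1/(ωC) = 20.9 Ω
Branch 1: Z₁ = R = 26.0 Ω
Branch 2 (series LC): Z₂ = j(X_L − X_C) = −j12.5 Ω
Parallel: Z = Z₁Z₂/(Z₁+Z₂), |Z| = 11.3 Ω, ∠Z = -64.3°

11.3 Ω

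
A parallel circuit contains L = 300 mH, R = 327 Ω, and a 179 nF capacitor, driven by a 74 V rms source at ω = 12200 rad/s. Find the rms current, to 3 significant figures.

X_L = ωL = 3660 Ω
X_C = 1/(ωC) = 458 Ω
Parallel: admittances add. Y = 1/R + 1/(jωL) + jωC
Y = (0.00306 + j0.00191) S
|Y| = 0.00361 S → |Z| = 1/|Y| = 277 Ω, ∠Z = −∠Y = -32.0°
I = V/|Z| = 74/277 = 267 mA

267 mA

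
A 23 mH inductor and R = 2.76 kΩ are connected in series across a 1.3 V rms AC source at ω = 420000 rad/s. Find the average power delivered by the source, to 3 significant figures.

46.2 μW

X_L = ωL = 9660 Ω
Z = 2760 + j9660 Ω
|Z| = √(2760² + 9660²) = 10000 Ω
∠Z = arctan(9660/2760) = 74.1°
I = V/|Z| = 129 μA
P = VI cos φ = 1.3 × 0.000129 × cos(74.1°) = 46.2 μW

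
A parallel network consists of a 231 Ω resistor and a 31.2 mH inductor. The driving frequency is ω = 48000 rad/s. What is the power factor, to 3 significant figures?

0.988

X_L = ωL = 1500 Ω
Parallel: admittances add. Y = 1/R + 1/(jωL)
Y = (0.00433 − j0.000668) S
|Y| = 0.00438 S → |Z| = 1/|Y| = 228 Ω, ∠Z = −∠Y = 8.77°
cos φ = cos(8.77°) = 0.988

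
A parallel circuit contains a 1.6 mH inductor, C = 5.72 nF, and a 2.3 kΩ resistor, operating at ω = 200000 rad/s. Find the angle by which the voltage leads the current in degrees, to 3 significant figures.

77.6°

X_L = ωL = 320 Ω
X_C = 1/(ωC) = 874 Ω
Parallel: admittances add. Y = 1/R + 1/(jωL) + jωC
Y = (0.000435 − j0.00198) S
|Y| = 0.00203 S → |Z| = 1/|Y| = 493 Ω, ∠Z = −∠Y = 77.6°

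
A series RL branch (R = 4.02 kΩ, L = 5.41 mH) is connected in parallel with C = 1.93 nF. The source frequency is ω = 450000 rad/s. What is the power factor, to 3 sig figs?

X_L = ωL = 2430 Ω
X_C = 1/(ωC) = 1150 Ω
Branch 1 (R+jX_L): Z₁ = 4020 + j2430 Ω, |Z₁| = 4700 Ω
Branch 2 (−jX_C): Z₂ = −j1150 Ω
Parallel: Z = Z₁Z₂/(Z₁+Z₂), |Z| = 1280 Ω, ∠Z = -76.5°
cos φ = cos(-76.5°) = 0.233

0.233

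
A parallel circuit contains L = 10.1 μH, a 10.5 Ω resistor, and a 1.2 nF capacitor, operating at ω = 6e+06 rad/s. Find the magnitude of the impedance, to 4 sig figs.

X_L = ωL = 60.60 Ω
X_C = 1/(ωC) = 138.9 Ω
Parallel: admittances add. Y = 1/R + 1/(jωL) + jωC
Y = (0.09524 − j0.009302) S
|Y| = 0.09569 S → |Z| = 1/|Y| = 10.45 Ω, ∠Z = −∠Y = 5.578°

10.45 Ω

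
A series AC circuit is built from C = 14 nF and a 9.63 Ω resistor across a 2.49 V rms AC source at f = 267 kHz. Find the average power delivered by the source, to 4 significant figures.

ω = 2πf = 1.678e+06 rad/s
X_C = 1/(ωC) = 42.58 Ω
Z = 9.630 − j42.58 Ω
|Z| = √(9.630² + 42.58²) = 43.65 Ω
∠Z = arctan(-42.58/9.630) = -77.26°
I = V/|Z| = 57.04 mA
P = VI cos φ = 2.49 × 0.05704 × cos(-77.26°) = 31.33 mW

31.33 mW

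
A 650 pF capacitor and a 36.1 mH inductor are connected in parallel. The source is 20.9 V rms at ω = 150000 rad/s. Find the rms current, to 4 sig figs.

X_L = ωL = 5415 Ω
X_C = 1/(ωC) = 10260 Ω
Parallel: admittances add. Y = 1/(jωL) + jωC
Y = (0 − j8.717e-05) S
|Y| = 8.717e-05 S → |Z| = 1/|Y| = 11470 Ω, ∠Z = −∠Y = 90.00°
I = V/|Z| = 20.9/11470 = 1.822 mA

1.822 mA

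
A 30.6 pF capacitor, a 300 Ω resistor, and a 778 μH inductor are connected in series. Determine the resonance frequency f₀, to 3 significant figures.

1.03 MHz

ω₀ = 1/√(LC) = 1/√(0.000778 × 3.06e-11) = 6.481e+06 rad/s
f₀ = ω₀/(2π) = 1.03 MHz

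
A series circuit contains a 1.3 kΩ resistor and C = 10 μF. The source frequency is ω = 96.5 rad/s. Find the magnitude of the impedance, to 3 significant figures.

X_C = 1/(ωC) = 1040 Ω
Z = 1300 − j1040 Ω
|Z| = √(1300² + 1040²) = 1660 Ω

1660 Ω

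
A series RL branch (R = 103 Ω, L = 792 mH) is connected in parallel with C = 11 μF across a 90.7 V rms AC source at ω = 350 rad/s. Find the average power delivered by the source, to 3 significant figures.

9.69 W

X_L = ωL = 277 Ω
X_C = 1/(ωC) = 260 Ω
Branch 1 (R+jX_L): Z₁ = 103 + j277 Ω, |Z₁| = 296 Ω
Branch 2 (−jX_C): Z₂ = −j260 Ω
Parallel: Z = Z₁Z₂/(Z₁+Z₂), |Z| = 735 Ω, ∠Z = -30.0°
I = V/|Z| = 123 mA
P = VI cos φ = 90.7 × 0.123 × cos(-30.0°) = 9.69 W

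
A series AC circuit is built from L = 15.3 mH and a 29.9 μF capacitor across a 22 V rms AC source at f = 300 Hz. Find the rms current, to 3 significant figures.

ω = 2πf = 1885 rad/s
X_L = ωL = 28.8 Ω
X_C = 1/(ωC) = 17.7 Ω
Net reactance X = X_L − X_C = 11.1 Ω
Z = j11.1 Ω
|Z| = √(0² + 11.1²) = 11.1 Ω
I = V/|Z| = 22/11.1 = 1.98 A

1.98 A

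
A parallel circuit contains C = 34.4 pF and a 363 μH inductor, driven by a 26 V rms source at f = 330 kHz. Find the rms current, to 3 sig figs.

ω = 2πf = 2.073e+06 rad/s
X_L = ωL = 753 Ω
X_C = 1/(ωC) = 14000 Ω
Parallel: admittances add. Y = 1/(jωL) + jωC
Y = (0 − j0.00126) S
|Y| = 0.00126 S → |Z| = 1/|Y| = 795 Ω, ∠Z = −∠Y = 90.0°
I = V/|Z| = 26/795 = 32.7 mA

32.7 mA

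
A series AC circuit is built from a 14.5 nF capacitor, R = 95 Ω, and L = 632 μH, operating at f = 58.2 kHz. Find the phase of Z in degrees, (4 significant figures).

ω = 2πf = 365700 rad/s
X_L = ωL = 231.1 Ω
X_C = 1/(ωC) = 188.6 Ω
Net reactance X = X_L − X_C = 42.52 Ω
Z = 95.00 + j42.52 Ω
|Z| = √(95.00² + 42.52²) = 104.1 Ω
∠Z = arctan(42.52/95.00) = 24.11°

24.11°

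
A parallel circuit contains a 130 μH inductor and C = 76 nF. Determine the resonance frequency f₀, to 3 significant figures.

ω₀ = 1/√(LC) = 1/√(0.00013 × 7.6e-08) = 318100 rad/s
f₀ = ω₀/(2π) = 50.6 kHz

50.6 kHz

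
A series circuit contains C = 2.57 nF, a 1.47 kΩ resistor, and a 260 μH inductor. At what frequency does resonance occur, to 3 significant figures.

195 kHz

ω₀ = 1/√(LC) = 1/√(0.00026 × 2.57e-09) = 1.223e+06 rad/s
f₀ = ω₀/(2π) = 195 kHz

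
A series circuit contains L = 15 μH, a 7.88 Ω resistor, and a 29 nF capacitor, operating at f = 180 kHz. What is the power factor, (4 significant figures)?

0.5034

ω = 2πf = 1.131e+06 rad/s
X_L = ωL = 16.96 Ω
X_C = 1/(ωC) = 30.49 Ω
Net reactance X = X_L − X_C = -13.52 Ω
Z = 7.880 − j13.52 Ω
|Z| = √(7.880² + 13.52²) = 15.65 Ω
∠Z = arctan(-13.52/7.880) = -59.77°
cos φ = cos(-59.77°) = 0.5034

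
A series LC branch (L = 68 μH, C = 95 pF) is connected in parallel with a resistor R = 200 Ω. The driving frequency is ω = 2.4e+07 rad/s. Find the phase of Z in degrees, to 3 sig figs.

9.51°

X_L = ωL = 1630 Ω
X_C = 1/(ωC) = 439 Ω
Branch 1: Z₁ = R = 200 Ω
Branch 2 (series LC): Z₂ = j(X_L − X_C) = j1190 Ω
Parallel: Z = Z₁Z₂/(Z₁+Z₂), |Z| = 197 Ω, ∠Z = 9.51°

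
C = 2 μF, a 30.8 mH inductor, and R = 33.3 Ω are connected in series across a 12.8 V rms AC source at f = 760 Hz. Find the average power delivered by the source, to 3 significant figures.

ω = 2πf = 4775 rad/s
X_L = ωL = 147 Ω
X_C = 1/(ωC) = 105 Ω
Net reactance X = X_L − X_C = 42.4 Ω
Z = 33.3 + j42.4 Ω
|Z| = √(33.3² + 42.4²) = 53.9 Ω
∠Z = arctan(42.4/33.3) = 51.8°
I = V/|Z| = 238 mA
P = VI cos φ = 12.8 × 0.238 × cos(51.8°) = 1.88 W

1.88 W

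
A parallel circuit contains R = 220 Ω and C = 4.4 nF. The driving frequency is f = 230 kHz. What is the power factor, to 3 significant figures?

0.582

ω = 2πf = 1.445e+06 rad/s
X_C = 1/(ωC) = 157 Ω
Parallel: admittances add. Y = 1/R + jωC
Y = (0.00455 + j0.00636) S
|Y| = 0.00782 S → |Z| = 1/|Y| = 128 Ω, ∠Z = −∠Y = -54.4°
cos φ = cos(-54.4°) = 0.582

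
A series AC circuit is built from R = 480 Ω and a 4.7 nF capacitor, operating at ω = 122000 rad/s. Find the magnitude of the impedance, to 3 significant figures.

X_C = 1/(ωC) = 1740 Ω
Z = 480 − j1740 Ω
|Z| = √(480² + 1740²) = 1810 Ω

1810 Ω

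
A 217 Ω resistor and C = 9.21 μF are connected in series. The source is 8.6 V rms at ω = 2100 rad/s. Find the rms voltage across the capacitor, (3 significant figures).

X_C = 1/(ωC) = 51.7 Ω
Z = 217 − j51.7 Ω
|Z| = √(217² + 51.7²) = 223 Ω
I = V/|Z| = 38.6 mA
V_C = I·|Z_C| = 0.0386 × 51.7 = 1.99 V

1.99 V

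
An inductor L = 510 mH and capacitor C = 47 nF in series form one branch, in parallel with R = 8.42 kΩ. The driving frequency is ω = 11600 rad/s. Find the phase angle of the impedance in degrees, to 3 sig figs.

64.1°

X_L = ωL = 5920 Ω
X_C = 1/(ωC) = 1830 Ω
Branch 1: Z₁ = R = 8420 Ω
Branch 2 (series LC): Z₂ = j(X_L − X_C) = j4080 Ω
Parallel: Z = Z₁Z₂/(Z₁+Z₂), |Z| = 3670 Ω, ∠Z = 64.1°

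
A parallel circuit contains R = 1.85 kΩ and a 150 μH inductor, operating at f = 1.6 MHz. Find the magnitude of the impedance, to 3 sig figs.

ω = 2πf = 1.005e+07 rad/s
X_L = ωL = 1510 Ω
Parallel: admittances add. Y = 1/R + 1/(jωL)
Y = (0.000541 − j0.000663) S
|Y| = 0.000856 S → |Z| = 1/|Y| = 1170 Ω, ∠Z = −∠Y = 50.8°

1170 Ω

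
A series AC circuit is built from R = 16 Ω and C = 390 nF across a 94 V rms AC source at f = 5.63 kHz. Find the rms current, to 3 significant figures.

ω = 2πf = 35370 rad/s
X_C = 1/(ωC) = 72.5 Ω
Z = 16.0 − j72.5 Ω
|Z| = √(16.0² + 72.5²) = 74.2 Ω
I = V/|Z| = 94/74.2 = 1.27 A

1.27 A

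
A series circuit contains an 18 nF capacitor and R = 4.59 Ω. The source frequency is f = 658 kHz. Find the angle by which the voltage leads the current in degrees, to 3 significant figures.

ω = 2πf = 4.134e+06 rad/s
X_C = 1/(ωC) = 13.4 Ω
Z = 4.59 − j13.4 Ω
|Z| = √(4.59² + 13.4²) = 14.2 Ω
∠Z = arctan(-13.4/4.59) = -71.1°

-71.1°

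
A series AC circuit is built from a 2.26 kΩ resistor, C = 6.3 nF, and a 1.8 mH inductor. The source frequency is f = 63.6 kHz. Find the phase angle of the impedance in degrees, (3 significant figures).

8.11°

ω = 2πf = 399600 rad/s
X_L = ωL = 719 Ω
X_C = 1/(ωC) = 397 Ω
Net reactance X = X_L − X_C = 322 Ω
Z = 2260 + j322 Ω
|Z| = √(2260² + 322²) = 2280 Ω
∠Z = arctan(322/2260) = 8.11°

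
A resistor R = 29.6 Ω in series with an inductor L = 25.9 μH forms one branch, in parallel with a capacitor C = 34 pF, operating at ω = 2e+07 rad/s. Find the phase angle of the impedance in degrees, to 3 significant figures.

84.9°

X_L = ωL = 518 Ω
X_C = 1/(ωC) = 1470 Ω
Branch 1 (R+jX_L): Z₁ = 29.6 + j518 Ω, |Z₁| = 519 Ω
Branch 2 (−jX_C): Z₂ = −j1470 Ω
Parallel: Z = Z₁Z₂/(Z₁+Z₂), |Z| = 801 Ω, ∠Z = 84.9°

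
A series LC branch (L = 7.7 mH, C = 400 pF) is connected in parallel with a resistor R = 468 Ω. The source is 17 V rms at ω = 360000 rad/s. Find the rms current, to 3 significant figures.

36.6 mA

X_L = ωL = 2770 Ω
X_C = 1/(ωC) = 6940 Ω
Branch 1: Z₁ = R = 468 Ω
Branch 2 (series LC): Z₂ = j(X_L − X_C) = −j4170 Ω
Parallel: Z = Z₁Z₂/(Z₁+Z₂), |Z| = 465 Ω, ∠Z = -6.40°
I = V/|Z| = 17/465 = 36.6 mA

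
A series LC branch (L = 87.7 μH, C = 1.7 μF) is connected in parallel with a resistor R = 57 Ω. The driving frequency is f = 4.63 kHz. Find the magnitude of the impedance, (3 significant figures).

16.9 Ω

ω = 2πf = 29090 rad/s
X_L = ωL = 2.55 Ω
X_C = 1/(ωC) = 20.2 Ω
Branch 1: Z₁ = R = 57.0 Ω
Branch 2 (series LC): Z₂ = j(X_L − X_C) = −j17.7 Ω
Parallel: Z = Z₁Z₂/(Z₁+Z₂), |Z| = 16.9 Ω, ∠Z = -72.8°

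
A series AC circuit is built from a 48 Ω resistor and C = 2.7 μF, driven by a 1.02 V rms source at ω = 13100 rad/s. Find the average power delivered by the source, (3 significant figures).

16.1 mW

X_C = 1/(ωC) = 28.3 Ω
Z = 48.0 − j28.3 Ω
|Z| = √(48.0² + 28.3²) = 55.7 Ω
∠Z = arctan(-28.3/48.0) = -30.5°
I = V/|Z| = 18.3 mA
P = VI cos φ = 1.02 × 0.0183 × cos(-30.5°) = 16.1 mW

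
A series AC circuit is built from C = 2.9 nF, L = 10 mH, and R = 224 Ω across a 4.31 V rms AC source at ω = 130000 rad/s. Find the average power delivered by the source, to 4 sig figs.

X_L = ωL = 1300 Ω
X_C = 1/(ωC) = 2653 Ω
Net reactance X = X_L − X_C = -1353 Ω
Z = 224.0 − j1353 Ω
|Z| = √(224.0² + 1353²) = 1371 Ω
∠Z = arctan(-1353/224.0) = -80.60°
I = V/|Z| = 3.144 mA
P = VI cos φ = 4.31 × 0.003144 × cos(-80.60°) = 2.214 mW

2.214 mW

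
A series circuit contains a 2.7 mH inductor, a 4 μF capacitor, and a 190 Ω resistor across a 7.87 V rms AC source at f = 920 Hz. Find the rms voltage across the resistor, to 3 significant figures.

ω = 2πf = 5781 rad/s
X_L = ωL = 15.6 Ω
X_C = 1/(ωC) = 43.2 Ω
Net reactance X = X_L − X_C = -27.6 Ω
Z = 190 − j27.6 Ω
|Z| = √(190² + 27.6²) = 192 Ω
I = V/|Z| = 41.0 mA
V_R = I·|Z_R| = 0.0410 × 190 = 7.79 V

7.79 V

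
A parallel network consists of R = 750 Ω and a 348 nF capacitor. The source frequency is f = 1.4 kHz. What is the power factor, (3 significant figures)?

0.399

ω = 2πf = 8796 rad/s
X_C = 1/(ωC) = 327 Ω
Parallel: admittances add. Y = 1/R + jωC
Y = (0.00133 + j0.00306) S
|Y| = 0.00334 S → |Z| = 1/|Y| = 299 Ω, ∠Z = −∠Y = -66.5°
cos φ = cos(-66.5°) = 0.399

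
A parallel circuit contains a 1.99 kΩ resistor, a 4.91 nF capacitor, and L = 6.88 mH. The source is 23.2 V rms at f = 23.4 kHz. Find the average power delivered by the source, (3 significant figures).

ω = 2πf = 147000 rad/s
X_L = ωL = 1010 Ω
X_C = 1/(ωC) = 1390 Ω
Parallel: admittances add. Y = 1/R + 1/(jωL) + jωC
Y = (0.000503 − j0.000267) S
|Y| = 0.000569 S → |Z| = 1/|Y| = 1760 Ω, ∠Z = −∠Y = 28.0°
I = V/|Z| = 13.2 mA
P = VI cos φ = 23.2 × 0.0132 × cos(28.0°) = 270 mW

270 mW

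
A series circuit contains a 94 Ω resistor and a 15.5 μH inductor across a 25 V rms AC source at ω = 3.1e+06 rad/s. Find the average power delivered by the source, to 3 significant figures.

5.27 W

X_L = ωL = 48.1 Ω
Z = 94.0 + j48.1 Ω
|Z| = √(94.0² + 48.1²) = 106 Ω
∠Z = arctan(48.1/94.0) = 27.1°
I = V/|Z| = 237 mA
P = VI cos φ = 25 × 0.237 × cos(27.1°) = 5.27 W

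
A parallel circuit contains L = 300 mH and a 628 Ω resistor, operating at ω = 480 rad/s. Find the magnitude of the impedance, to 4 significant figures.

X_L = ωL = 144.0 Ω
Parallel: admittances add. Y = 1/R + 1/(jωL)
Y = (0.001592 − j0.006944) S
|Y| = 0.007125 S → |Z| = 1/|Y| = 140.4 Ω, ∠Z = −∠Y = 77.09°

140.4 Ω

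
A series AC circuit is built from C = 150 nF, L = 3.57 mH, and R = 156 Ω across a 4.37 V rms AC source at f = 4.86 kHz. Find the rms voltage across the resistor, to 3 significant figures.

ω = 2πf = 30540 rad/s
X_L = ωL = 109 Ω
X_C = 1/(ωC) = 218 Ω
Net reactance X = X_L − X_C = -109 Ω
Z = 156 − j109 Ω
|Z| = √(156² + 109²) = 190 Ω
I = V/|Z| = 22.9 mA
V_R = I·|Z_R| = 0.0229 × 156 = 3.58 V

3.58 V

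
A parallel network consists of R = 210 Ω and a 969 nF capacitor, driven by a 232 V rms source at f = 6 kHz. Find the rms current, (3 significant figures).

ω = 2πf = 37700 rad/s
X_C = 1/(ωC) = 27.4 Ω
Parallel: admittances add. Y = 1/R + jωC
Y = (0.00476 + j0.0365) S
|Y| = 0.0368 S → |Z| = 1/|Y| = 27.1 Ω, ∠Z = −∠Y = -82.6°
I = V/|Z| = 232/27.1 = 8.55 A

8.55 A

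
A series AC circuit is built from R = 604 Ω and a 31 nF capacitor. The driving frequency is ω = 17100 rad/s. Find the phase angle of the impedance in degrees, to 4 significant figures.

X_C = 1/(ωC) = 1886 Ω
Z = 604.0 − j1886 Ω
|Z| = √(604.0² + 1886²) = 1981 Ω
∠Z = arctan(-1886/604.0) = -72.25°

-72.25°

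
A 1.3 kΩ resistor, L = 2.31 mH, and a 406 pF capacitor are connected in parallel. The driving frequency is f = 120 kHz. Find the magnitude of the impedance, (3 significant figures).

1230 Ω

ω = 2πf = 754000 rad/s
X_L = ωL = 1740 Ω
X_C = 1/(ωC) = 3270 Ω
Parallel: admittances add. Y = 1/R + 1/(jωL) + jωC
Y = (0.000769 − j0.000268) S
|Y| = 0.000815 S → |Z| = 1/|Y| = 1230 Ω, ∠Z = −∠Y = 19.2°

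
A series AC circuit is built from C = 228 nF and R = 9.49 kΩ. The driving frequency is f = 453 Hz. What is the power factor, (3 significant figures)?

0.987

ω = 2πf = 2846 rad/s
X_C = 1/(ωC) = 1540 Ω
Z = 9490 − j1540 Ω
|Z| = √(9490² + 1540²) = 9610 Ω
∠Z = arctan(-1540/9490) = -9.22°
cos φ = cos(-9.22°) = 0.987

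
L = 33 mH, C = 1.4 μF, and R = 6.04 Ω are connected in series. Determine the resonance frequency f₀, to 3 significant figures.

740 Hz

ω₀ = 1/√(LC) = 1/√(0.033 × 1.4e-06) = 4652 rad/s
f₀ = ω₀/(2π) = 740 Hz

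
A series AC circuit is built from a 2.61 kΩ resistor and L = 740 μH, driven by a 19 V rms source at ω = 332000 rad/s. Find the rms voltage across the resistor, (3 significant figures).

X_L = ωL = 246 Ω
Z = 2610 + j246 Ω
|Z| = √(2610² + 246²) = 2620 Ω
I = V/|Z| = 7.25 mA
V_R = I·|Z_R| = 0.00725 × 2610 = 18.9 V

18.9 V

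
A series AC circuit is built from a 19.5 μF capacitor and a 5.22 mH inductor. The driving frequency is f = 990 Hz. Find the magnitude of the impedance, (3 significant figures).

ω = 2πf = 6220 rad/s
X_L = ωL = 32.5 Ω
X_C = 1/(ωC) = 8.24 Ω
Net reactance X = X_L − X_C = 24.2 Ω
Z = j24.2 Ω
|Z| = √(0² + 24.2²) = 24.2 Ω

24.2 Ω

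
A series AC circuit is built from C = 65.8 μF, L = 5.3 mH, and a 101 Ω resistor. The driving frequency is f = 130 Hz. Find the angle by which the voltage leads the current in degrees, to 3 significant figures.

ω = 2πf = 816.8 rad/s
X_L = ωL = 4.33 Ω
X_C = 1/(ωC) = 18.6 Ω
Net reactance X = X_L − X_C = -14.3 Ω
Z = 101 − j14.3 Ω
|Z| = √(101² + 14.3²) = 102 Ω
∠Z = arctan(-14.3/101) = -8.05°

-8.05°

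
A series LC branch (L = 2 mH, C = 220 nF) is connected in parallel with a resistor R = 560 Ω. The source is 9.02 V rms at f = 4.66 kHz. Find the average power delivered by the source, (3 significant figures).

ω = 2πf = 29280 rad/s
X_L = ωL = 58.6 Ω
X_C = 1/(ωC) = 155 Ω
Branch 1: Z₁ = R = 560 Ω
Branch 2 (series LC): Z₂ = j(X_L − X_C) = −j96.7 Ω
Parallel: Z = Z₁Z₂/(Z₁+Z₂), |Z| = 95.3 Ω, ∠Z = -80.2°
I = V/|Z| = 94.7 mA
P = VI cos φ = 9.02 × 0.0947 × cos(-80.2°) = 145 mW

145 mW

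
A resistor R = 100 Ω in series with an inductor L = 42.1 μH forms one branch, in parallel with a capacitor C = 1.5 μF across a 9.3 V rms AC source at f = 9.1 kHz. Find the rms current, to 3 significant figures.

801 mA

ω = 2πf = 57180 rad/s
X_L = ωL = 2.41 Ω
X_C = 1/(ωC) = 11.7 Ω
Branch 1 (R+jX_L): Z₁ = 100 + j2.41 Ω, |Z₁| = 100 Ω
Branch 2 (−jX_C): Z₂ = −j11.7 Ω
Parallel: Z = Z₁Z₂/(Z₁+Z₂), |Z| = 11.6 Ω, ∠Z = -83.3°
I = V/|Z| = 9.3/11.6 = 801 mA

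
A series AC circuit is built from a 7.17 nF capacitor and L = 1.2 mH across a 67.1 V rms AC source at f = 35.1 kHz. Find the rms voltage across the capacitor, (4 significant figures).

115.4 V

ω = 2πf = 220500 rad/s
X_L = ωL = 264.6 Ω
X_C = 1/(ωC) = 632.4 Ω
Net reactance X = X_L − X_C = -367.8 Ω
Z = − j367.8 Ω
|Z| = √(0² + 367.8²) = 367.8 Ω
I = V/|Z| = 182.5 mA
V_C = I·|Z_C| = 0.1825 × 632.4 = 115.4 V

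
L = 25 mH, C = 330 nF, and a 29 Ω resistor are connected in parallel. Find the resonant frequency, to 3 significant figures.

ω₀ = 1/√(LC) = 1/√(0.025 × 3.3e-07) = 11010 rad/s
f₀ = ω₀/(2π) = 1.75 kHz

1.75 kHz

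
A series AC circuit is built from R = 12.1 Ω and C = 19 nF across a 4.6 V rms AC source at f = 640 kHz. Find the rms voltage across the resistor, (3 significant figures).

3.12 V

ω = 2πf = 4.021e+06 rad/s
X_C = 1/(ωC) = 13.1 Ω
Z = 12.1 − j13.1 Ω
|Z| = √(12.1² + 13.1²) = 17.8 Ω
I = V/|Z| = 258 mA
V_R = I·|Z_R| = 0.258 × 12.1 = 3.12 V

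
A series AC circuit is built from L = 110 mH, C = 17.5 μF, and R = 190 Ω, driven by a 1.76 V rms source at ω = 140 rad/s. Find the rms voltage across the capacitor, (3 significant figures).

X_L = ωL = 15.4 Ω
X_C = 1/(ωC) = 408 Ω
Net reactance X = X_L − X_C = -393 Ω
Z = 190 − j393 Ω
|Z| = √(190² + 393²) = 436 Ω
I = V/|Z| = 4.03 mA
V_C = I·|Z_C| = 0.00403 × 408 = 1.65 V

1.65 V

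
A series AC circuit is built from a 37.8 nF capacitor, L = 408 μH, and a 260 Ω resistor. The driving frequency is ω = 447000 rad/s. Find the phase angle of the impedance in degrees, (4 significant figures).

25.35°

X_L = ωL = 182.4 Ω
X_C = 1/(ωC) = 59.18 Ω
Net reactance X = X_L − X_C = 123.2 Ω
Z = 260.0 + j123.2 Ω
|Z| = √(260.0² + 123.2²) = 287.7 Ω
∠Z = arctan(123.2/260.0) = 25.35°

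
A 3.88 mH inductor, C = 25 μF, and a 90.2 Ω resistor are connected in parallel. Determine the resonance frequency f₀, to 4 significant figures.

ω₀ = 1/√(LC) = 1/√(0.00388 × 2.5e-05) = 3211 rad/s
f₀ = ω₀/(2π) = 511.0 Hz

511.0 Hz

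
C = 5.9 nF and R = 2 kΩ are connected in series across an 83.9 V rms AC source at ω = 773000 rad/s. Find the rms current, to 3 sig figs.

41.7 mA

X_C = 1/(ωC) = 219 Ω
Z = 2000 − j219 Ω
|Z| = √(2000² + 219²) = 2010 Ω
I = V/|Z| = 83.9/2010 = 41.7 mA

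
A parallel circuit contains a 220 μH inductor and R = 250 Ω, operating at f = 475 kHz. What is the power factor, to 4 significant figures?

ω = 2πf = 2.985e+06 rad/s
X_L = ωL = 656.6 Ω
Parallel: admittances add. Y = 1/R + 1/(jωL)
Y = (0.004000 − j0.001523) S
|Y| = 0.004280 S → |Z| = 1/|Y| = 233.6 Ω, ∠Z = −∠Y = 20.84°
cos φ = cos(20.84°) = 0.9345

0.9345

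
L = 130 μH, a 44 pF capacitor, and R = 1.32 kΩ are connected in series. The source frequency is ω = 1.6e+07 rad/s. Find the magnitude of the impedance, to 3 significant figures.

1480 Ω

X_L = ωL = 2080 Ω
X_C = 1/(ωC) = 1420 Ω
Net reactance X = X_L − X_C = 660 Ω
Z = 1320 + j660 Ω
|Z| = √(1320² + 660²) = 1480 Ω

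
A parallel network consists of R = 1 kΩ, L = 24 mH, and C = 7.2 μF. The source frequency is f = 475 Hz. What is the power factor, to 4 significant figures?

ω = 2πf = 2985 rad/s
X_L = ωL = 71.63 Ω
X_C = 1/(ωC) = 46.54 Ω
Parallel: admittances add. Y = 1/R + 1/(jωL) + jωC
Y = (0.001000 + j0.007528) S
|Y| = 0.007594 S → |Z| = 1/|Y| = 131.7 Ω, ∠Z = −∠Y = -82.43°
cos φ = cos(-82.43°) = 0.1317

0.1317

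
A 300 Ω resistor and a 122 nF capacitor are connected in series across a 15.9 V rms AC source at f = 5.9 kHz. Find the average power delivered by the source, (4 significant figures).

546.1 mW

ω = 2πf = 37070 rad/s
X_C = 1/(ωC) = 221.1 Ω
Z = 300.0 − j221.1 Ω
|Z| = √(300.0² + 221.1²) = 372.7 Ω
∠Z = arctan(-221.1/300.0) = -36.39°
I = V/|Z| = 42.66 mA
P = VI cos φ = 15.9 × 0.04266 × cos(-36.39°) = 546.1 mW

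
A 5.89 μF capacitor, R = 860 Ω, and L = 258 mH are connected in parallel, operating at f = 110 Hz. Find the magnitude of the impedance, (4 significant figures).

518.8 Ω

ω = 2πf = 691.2 rad/s
X_L = ωL = 178.3 Ω
X_C = 1/(ωC) = 245.6 Ω
Parallel: admittances add. Y = 1/R + 1/(jωL) + jωC
Y = (0.001163 − j0.001537) S
|Y| = 0.001927 S → |Z| = 1/|Y| = 518.8 Ω, ∠Z = −∠Y = 52.89°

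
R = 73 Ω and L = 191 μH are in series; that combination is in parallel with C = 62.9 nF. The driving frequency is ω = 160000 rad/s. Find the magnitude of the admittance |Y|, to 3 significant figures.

X_L = ωL = 30.6 Ω
X_C = 1/(ωC) = 99.4 Ω
Branch 1 (R+jX_L): Z₁ = 73.0 + j30.6 Ω, |Z₁| = 79.1 Ω
Branch 2 (−jX_C): Z₂ = −j99.4 Ω
Parallel: Z = Z₁Z₂/(Z₁+Z₂), |Z| = 78.4 Ω, ∠Z = -24.0°
|Y| = 1/|Z| = 12.8 mS

12.8 mS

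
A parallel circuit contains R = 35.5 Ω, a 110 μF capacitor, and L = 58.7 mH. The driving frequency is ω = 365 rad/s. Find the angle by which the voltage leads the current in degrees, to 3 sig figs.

13.0°

X_L = ωL = 21.4 Ω
X_C = 1/(ωC) = 24.9 Ω
Parallel: admittances add. Y = 1/R + 1/(jωL) + jωC
Y = (0.0282 − j0.00652) S
|Y| = 0.0289 S → |Z| = 1/|Y| = 34.6 Ω, ∠Z = −∠Y = 13.0°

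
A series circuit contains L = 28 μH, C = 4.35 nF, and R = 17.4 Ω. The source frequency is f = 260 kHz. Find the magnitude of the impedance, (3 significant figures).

ω = 2πf = 1.634e+06 rad/s
X_L = ωL = 45.7 Ω
X_C = 1/(ωC) = 141 Ω
Net reactance X = X_L − X_C = -95.0 Ω
Z = 17.4 − j95.0 Ω
|Z| = √(17.4² + 95.0²) = 96.6 Ω

96.6 Ω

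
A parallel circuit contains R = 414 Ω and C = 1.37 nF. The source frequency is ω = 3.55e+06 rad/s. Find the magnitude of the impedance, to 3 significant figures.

X_C = 1/(ωC) = 206 Ω
Parallel: admittances add. Y = 1/R + jωC
Y = (0.00242 + j0.00486) S
|Y| = 0.00543 S → |Z| = 1/|Y| = 184 Ω, ∠Z = −∠Y = -63.6°

184 Ω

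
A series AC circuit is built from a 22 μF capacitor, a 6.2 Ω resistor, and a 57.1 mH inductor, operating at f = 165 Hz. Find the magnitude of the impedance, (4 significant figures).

ω = 2πf = 1037 rad/s
X_L = ωL = 59.20 Ω
X_C = 1/(ωC) = 43.84 Ω
Net reactance X = X_L − X_C = 15.35 Ω
Z = 6.200 + j15.35 Ω
|Z| = √(6.200² + 15.35²) = 16.56 Ω

16.56 Ω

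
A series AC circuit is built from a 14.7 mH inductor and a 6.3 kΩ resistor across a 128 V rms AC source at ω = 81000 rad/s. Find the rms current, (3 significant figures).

20.0 mA

X_L = ωL = 1190 Ω
Z = 6300 + j1190 Ω
|Z| = √(6300² + 1190²) = 6410 Ω
I = V/|Z| = 128/6410 = 20.0 mA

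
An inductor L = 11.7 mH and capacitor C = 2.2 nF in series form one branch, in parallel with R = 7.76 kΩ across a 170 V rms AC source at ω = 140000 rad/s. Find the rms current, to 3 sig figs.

108 mA

X_L = ωL = 1640 Ω
X_C = 1/(ωC) = 3250 Ω
Branch 1: Z₁ = R = 7760 Ω
Branch 2 (series LC): Z₂ = j(X_L − X_C) = −j1610 Ω
Parallel: Z = Z₁Z₂/(Z₁+Z₂), |Z| = 1580 Ω, ∠Z = -78.3°
I = V/|Z| = 170/1580 = 108 mA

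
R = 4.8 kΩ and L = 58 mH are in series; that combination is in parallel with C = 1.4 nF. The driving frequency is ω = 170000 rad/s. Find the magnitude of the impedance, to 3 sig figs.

X_L = ωL = 9860 Ω
X_C = 1/(ωC) = 4200 Ω
Branch 1 (R+jX_L): Z₁ = 4800 + j9860 Ω, |Z₁| = 11000 Ω
Branch 2 (−jX_C): Z₂ = −j4200 Ω
Parallel: Z = Z₁Z₂/(Z₁+Z₂), |Z| = 6210 Ω, ∠Z = -75.6°

6210 Ω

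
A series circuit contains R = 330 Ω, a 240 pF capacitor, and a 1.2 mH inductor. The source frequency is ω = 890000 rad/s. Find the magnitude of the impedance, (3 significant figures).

3630 Ω

X_L = ωL = 1070 Ω
X_C = 1/(ωC) = 4680 Ω
Net reactance X = X_L − X_C = -3610 Ω
Z = 330 − j3610 Ω
|Z| = √(330² + 3610²) = 3630 Ω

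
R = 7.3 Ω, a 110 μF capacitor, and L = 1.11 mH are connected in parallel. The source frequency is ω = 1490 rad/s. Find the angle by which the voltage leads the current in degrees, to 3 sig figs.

X_L = ωL = 1.65 Ω
X_C = 1/(ωC) = 6.10 Ω
Parallel: admittances add. Y = 1/R + 1/(jωL) + jωC
Y = (0.137 − j0.441) S
|Y| = 0.462 S → |Z| = 1/|Y| = 2.17 Ω, ∠Z = −∠Y = 72.7°

72.7°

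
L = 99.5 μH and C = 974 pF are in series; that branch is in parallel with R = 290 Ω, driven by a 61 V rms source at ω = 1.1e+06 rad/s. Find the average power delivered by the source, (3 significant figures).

X_L = ωL = 109 Ω
X_C = 1/(ωC) = 933 Ω
Branch 1: Z₁ = R = 290 Ω
Branch 2 (series LC): Z₂ = j(X_L − X_C) = −j824 Ω
Parallel: Z = Z₁Z₂/(Z₁+Z₂), |Z| = 274 Ω, ∠Z = -19.4°
I = V/|Z| = 223 mA
P = VI cos φ = 61 × 0.223 × cos(-19.4°) = 12.8 W

12.8 W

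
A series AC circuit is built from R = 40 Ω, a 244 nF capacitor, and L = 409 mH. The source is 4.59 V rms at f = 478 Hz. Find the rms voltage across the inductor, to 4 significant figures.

39.72 V

ω = 2πf = 3003 rad/s
X_L = ωL = 1228 Ω
X_C = 1/(ωC) = 1365 Ω
Net reactance X = X_L − X_C = -136.2 Ω
Z = 40.00 − j136.2 Ω
|Z| = √(40.00² + 136.2²) = 142.0 Ω
I = V/|Z| = 32.33 mA
V_L = I·|Z_L| = 0.03233 × 1228 = 39.72 V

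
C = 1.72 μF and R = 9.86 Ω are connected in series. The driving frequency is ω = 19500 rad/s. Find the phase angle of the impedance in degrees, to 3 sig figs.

-71.7°

X_C = 1/(ωC) = 29.8 Ω
Z = 9.86 − j29.8 Ω
|Z| = √(9.86² + 29.8²) = 31.4 Ω
∠Z = arctan(-29.8/9.86) = -71.7°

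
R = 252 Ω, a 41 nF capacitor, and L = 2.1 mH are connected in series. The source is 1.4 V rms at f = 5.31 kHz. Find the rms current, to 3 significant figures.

ω = 2πf = 33360 rad/s
X_L = ωL = 70.1 Ω
X_C = 1/(ωC) = 731 Ω
Net reactance X = X_L − X_C = -661 Ω
Z = 252 − j661 Ω
|Z| = √(252² + 661²) = 707 Ω
I = V/|Z| = 1.4/707 = 1.98 mA

1.98 mA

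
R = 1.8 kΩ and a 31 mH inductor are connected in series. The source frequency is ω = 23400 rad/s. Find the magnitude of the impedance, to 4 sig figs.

X_L = ωL = 725.4 Ω
Z = 1800 + j725.4 Ω
|Z| = √(1800² + 725.4²) = 1941 Ω

1941 Ω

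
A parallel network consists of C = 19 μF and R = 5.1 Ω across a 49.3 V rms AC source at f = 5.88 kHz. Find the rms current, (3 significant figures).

ω = 2πf = 36950 rad/s
X_C = 1/(ωC) = 1.42 Ω
Parallel: admittances add. Y = 1/R + jωC
Y = (0.196 + j0.702) S
|Y| = 0.729 S → |Z| = 1/|Y| = 1.37 Ω, ∠Z = −∠Y = -74.4°
I = V/|Z| = 49.3/1.37 = 35.9 A

35.9 A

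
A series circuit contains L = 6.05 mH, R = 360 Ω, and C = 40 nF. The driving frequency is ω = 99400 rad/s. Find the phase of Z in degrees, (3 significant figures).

44.2°

X_L = ωL = 601 Ω
X_C = 1/(ωC) = 252 Ω
Net reactance X = X_L − X_C = 350 Ω
Z = 360 + j350 Ω
|Z| = √(360² + 350²) = 502 Ω
∠Z = arctan(350/360) = 44.2°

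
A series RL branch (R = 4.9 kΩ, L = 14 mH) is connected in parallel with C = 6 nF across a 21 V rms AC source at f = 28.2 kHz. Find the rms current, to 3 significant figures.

ω = 2πf = 177200 rad/s
X_L = ωL = 2480 Ω
X_C = 1/(ωC) = 941 Ω
Branch 1 (R+jX_L): Z₁ = 4900 + j2480 Ω, |Z₁| = 5490 Ω
Branch 2 (−jX_C): Z₂ = −j941 Ω
Parallel: Z = Z₁Z₂/(Z₁+Z₂), |Z| = 1010 Ω, ∠Z = -80.6°
I = V/|Z| = 21/1010 = 20.9 mA

20.9 mA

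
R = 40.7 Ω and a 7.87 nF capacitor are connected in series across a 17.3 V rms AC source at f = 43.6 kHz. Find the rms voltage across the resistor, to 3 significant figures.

1.51 V

ω = 2πf = 273900 rad/s
X_C = 1/(ωC) = 464 Ω
Z = 40.7 − j464 Ω
|Z| = √(40.7² + 464²) = 466 Ω
I = V/|Z| = 37.2 mA
V_R = I·|Z_R| = 0.0372 × 40.7 = 1.51 V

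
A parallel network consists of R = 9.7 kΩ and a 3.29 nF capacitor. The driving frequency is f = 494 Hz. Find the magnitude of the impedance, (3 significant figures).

9650 Ω

ω = 2πf = 3104 rad/s
X_C = 1/(ωC) = 97900 Ω
Parallel: admittances add. Y = 1/R + jωC
Y = (0.000103 + j1.02e-05) S
|Y| = 0.000104 S → |Z| = 1/|Y| = 9650 Ω, ∠Z = −∠Y = -5.66°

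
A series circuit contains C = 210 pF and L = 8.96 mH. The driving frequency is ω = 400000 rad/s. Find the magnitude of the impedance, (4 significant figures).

8321 Ω

X_L = ωL = 3584 Ω
X_C = 1/(ωC) = 11900 Ω
Net reactance X = X_L − X_C = -8321 Ω
Z = − j8321 Ω
|Z| = √(0² + 8321²) = 8321 Ω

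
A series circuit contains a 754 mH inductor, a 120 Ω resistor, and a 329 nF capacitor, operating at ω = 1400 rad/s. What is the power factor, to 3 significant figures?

0.107

X_L = ωL = 1060 Ω
X_C = 1/(ωC) = 2170 Ω
Net reactance X = X_L − X_C = -1120 Ω
Z = 120 − j1120 Ω
|Z| = √(120² + 1120²) = 1120 Ω
∠Z = arctan(-1120/120) = -83.9°
cos φ = cos(-83.9°) = 0.107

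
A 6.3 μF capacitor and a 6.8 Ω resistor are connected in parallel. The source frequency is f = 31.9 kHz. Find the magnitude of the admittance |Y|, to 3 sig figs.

ω = 2πf = 200400 rad/s
X_C = 1/(ωC) = 0.792 Ω
Parallel: admittances add. Y = 1/R + jωC
Y = (0.147 + j1.26) S
|Y| = 1.27 S → |Z| = 1/|Y| = 0.787 Ω, ∠Z = −∠Y = -83.4°

1.27 S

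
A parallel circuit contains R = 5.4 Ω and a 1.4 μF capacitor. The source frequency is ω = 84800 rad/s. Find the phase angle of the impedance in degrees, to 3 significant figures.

-32.7°

X_C = 1/(ωC) = 8.42 Ω
Parallel: admittances add. Y = 1/R + jωC
Y = (0.185 + j0.119) S
|Y| = 0.220 S → |Z| = 1/|Y| = 4.55 Ω, ∠Z = −∠Y = -32.7°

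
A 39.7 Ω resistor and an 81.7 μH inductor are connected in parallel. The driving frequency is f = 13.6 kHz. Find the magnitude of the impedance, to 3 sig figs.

6.88 Ω

ω = 2πf = 85450 rad/s
X_L = ωL = 6.98 Ω
Parallel: admittances add. Y = 1/R + 1/(jωL)
Y = (0.0252 − j0.143) S
|Y| = 0.145 S → |Z| = 1/|Y| = 6.88 Ω, ∠Z = −∠Y = 80.0°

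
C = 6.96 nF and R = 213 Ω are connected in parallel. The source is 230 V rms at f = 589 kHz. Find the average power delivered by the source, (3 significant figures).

ω = 2πf = 3.701e+06 rad/s
X_C = 1/(ωC) = 38.8 Ω
Parallel: admittances add. Y = 1/R + jωC
Y = (0.00469 + j0.0258) S
|Y| = 0.0262 S → |Z| = 1/|Y| = 38.2 Ω, ∠Z = −∠Y = -79.7°
I = V/|Z| = 6.02 A
P = VI cos φ = 230 × 6.02 × cos(-79.7°) = 248 W

248 W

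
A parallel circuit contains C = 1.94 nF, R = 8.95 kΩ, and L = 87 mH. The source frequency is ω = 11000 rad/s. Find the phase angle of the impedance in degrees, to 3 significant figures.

X_L = ωL = 957 Ω
X_C = 1/(ωC) = 46900 Ω
Parallel: admittances add. Y = 1/R + 1/(jωL) + jωC
Y = (0.000112 − j0.00102) S
|Y| = 0.00103 S → |Z| = 1/|Y| = 971 Ω, ∠Z = −∠Y = 83.8°

83.8°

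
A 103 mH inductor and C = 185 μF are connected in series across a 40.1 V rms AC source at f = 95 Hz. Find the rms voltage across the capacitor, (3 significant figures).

ω = 2πf = 596.9 rad/s
X_L = ωL = 61.5 Ω
X_C = 1/(ωC) = 9.06 Ω
Net reactance X = X_L − X_C = 52.4 Ω
Z = j52.4 Ω
|Z| = √(0² + 52.4²) = 52.4 Ω
I = V/|Z| = 765 mA
V_C = I·|Z_C| = 0.765 × 9.06 = 6.93 V

6.93 V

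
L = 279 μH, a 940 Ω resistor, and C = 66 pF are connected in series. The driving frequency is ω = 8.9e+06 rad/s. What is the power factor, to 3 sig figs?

X_L = ωL = 2480 Ω
X_C = 1/(ωC) = 1700 Ω
Net reactance X = X_L − X_C = 781 Ω
Z = 940 + j781 Ω
|Z| = √(940² + 781²) = 1220 Ω
∠Z = arctan(781/940) = 39.7°
cos φ = cos(39.7°) = 0.769

0.769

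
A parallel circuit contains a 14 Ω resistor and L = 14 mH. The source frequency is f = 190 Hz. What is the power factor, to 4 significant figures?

ω = 2πf = 1194 rad/s
X_L = ωL = 16.71 Ω
Parallel: admittances add. Y = 1/R + 1/(jωL)
Y = (0.07143 − j0.05983) S
|Y| = 0.09318 S → |Z| = 1/|Y| = 10.73 Ω, ∠Z = −∠Y = 39.95°
cos φ = cos(39.95°) = 0.7666

0.7666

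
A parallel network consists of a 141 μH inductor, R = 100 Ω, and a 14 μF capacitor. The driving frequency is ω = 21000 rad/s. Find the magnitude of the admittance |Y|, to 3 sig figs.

X_L = ωL = 2.96 Ω
X_C = 1/(ωC) = 3.40 Ω
Parallel: admittances add. Y = 1/R + 1/(jωL) + jωC
Y = (0.0100 − j0.0437) S
|Y| = 0.0449 S → |Z| = 1/|Y| = 22.3 Ω, ∠Z = −∠Y = 77.1°

44.9 mS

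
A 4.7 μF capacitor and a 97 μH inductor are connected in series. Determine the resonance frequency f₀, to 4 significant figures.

7.454 kHz

ω₀ = 1/√(LC) = 1/√(9.7e-05 × 4.7e-06) = 46830 rad/s
f₀ = ω₀/(2π) = 7.454 kHz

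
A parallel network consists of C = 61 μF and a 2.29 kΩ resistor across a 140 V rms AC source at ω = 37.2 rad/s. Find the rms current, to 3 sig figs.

324 mA

X_C = 1/(ωC) = 441 Ω
Parallel: admittances add. Y = 1/R + jωC
Y = (0.000437 + j0.00227) S
|Y| = 0.00231 S → |Z| = 1/|Y| = 433 Ω, ∠Z = −∠Y = -79.1°
I = V/|Z| = 140/433 = 324 mA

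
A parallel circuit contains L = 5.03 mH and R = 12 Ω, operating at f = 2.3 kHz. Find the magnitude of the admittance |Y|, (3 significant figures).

ω = 2πf = 14450 rad/s
X_L = ωL = 72.7 Ω
Parallel: admittances add. Y = 1/R + 1/(jωL)
Y = (0.0833 − j0.0138) S
|Y| = 0.0845 S → |Z| = 1/|Y| = 11.8 Ω, ∠Z = −∠Y = 9.37°

84.5 mS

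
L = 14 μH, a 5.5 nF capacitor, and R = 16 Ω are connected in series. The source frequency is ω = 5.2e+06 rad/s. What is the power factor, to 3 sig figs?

X_L = ωL = 72.8 Ω
X_C = 1/(ωC) = 35.0 Ω
Net reactance X = X_L − X_C = 37.8 Ω
Z = 16.0 + j37.8 Ω
|Z| = √(16.0² + 37.8²) = 41.1 Ω
∠Z = arctan(37.8/16.0) = 67.1°
cos φ = cos(67.1°) = 0.389

0.389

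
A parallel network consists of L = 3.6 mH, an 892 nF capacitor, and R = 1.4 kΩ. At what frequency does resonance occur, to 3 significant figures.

2.81 kHz

ω₀ = 1/√(LC) = 1/√(0.0036 × 8.92e-07) = 17650 rad/s
f₀ = ω₀/(2π) = 2.81 kHz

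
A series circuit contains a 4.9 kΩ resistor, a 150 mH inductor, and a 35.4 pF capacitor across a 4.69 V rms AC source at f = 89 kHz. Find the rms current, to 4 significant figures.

139.1 μA

ω = 2πf = 559200 rad/s
X_L = ωL = 83880 Ω
X_C = 1/(ωC) = 50520 Ω
Net reactance X = X_L − X_C = 33360 Ω
Z = 4900 + j33360 Ω
|Z| = √(4900² + 33360²) = 33720 Ω
I = V/|Z| = 4.69/33720 = 139.1 μA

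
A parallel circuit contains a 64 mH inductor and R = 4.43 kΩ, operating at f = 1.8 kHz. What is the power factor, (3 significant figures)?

ω = 2πf = 11310 rad/s
X_L = ωL = 724 Ω
Parallel: admittances add. Y = 1/R + 1/(jωL)
Y = (0.000226 − j0.00138) S
|Y| = 0.00140 S → |Z| = 1/|Y| = 714 Ω, ∠Z = −∠Y = 80.7°
cos φ = cos(80.7°) = 0.161

0.161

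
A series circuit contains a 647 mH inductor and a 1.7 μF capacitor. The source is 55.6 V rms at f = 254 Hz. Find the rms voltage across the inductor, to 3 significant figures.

ω = 2πf = 1596 rad/s
X_L = ωL = 1030 Ω
X_C = 1/(ωC) = 369 Ω
Net reactance X = X_L − X_C = 664 Ω
Z = j664 Ω
|Z| = √(0² + 664²) = 664 Ω
I = V/|Z| = 83.7 mA
V_L = I·|Z_L| = 0.0837 × 1030 = 86.5 V

86.5 V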